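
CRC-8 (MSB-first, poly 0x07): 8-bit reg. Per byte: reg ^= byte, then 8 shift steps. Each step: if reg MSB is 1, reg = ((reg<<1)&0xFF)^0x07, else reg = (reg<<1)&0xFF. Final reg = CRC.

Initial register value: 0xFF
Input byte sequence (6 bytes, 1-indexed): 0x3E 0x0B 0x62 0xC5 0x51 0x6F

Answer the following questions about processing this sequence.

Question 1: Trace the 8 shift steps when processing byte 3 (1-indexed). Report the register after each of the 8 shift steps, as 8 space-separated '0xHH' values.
Answer: 0x51 0xA2 0x43 0x86 0x0B 0x16 0x2C 0x58

Derivation:
After byte 1 (0x3E): reg=0x49
After byte 2 (0x0B): reg=0xC9
Register before byte 3: 0xC9
After XOR with byte 0x62: 0xAB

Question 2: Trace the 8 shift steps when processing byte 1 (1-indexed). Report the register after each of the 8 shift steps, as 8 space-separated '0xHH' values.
Register before byte 1: 0xFF
After XOR with byte 0x3E: 0xC1

Answer: 0x85 0x0D 0x1A 0x34 0x68 0xD0 0xA7 0x49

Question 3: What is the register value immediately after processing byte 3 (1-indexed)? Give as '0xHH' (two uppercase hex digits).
Answer: 0x58

Derivation:
After byte 1 (0x3E): reg=0x49
After byte 2 (0x0B): reg=0xC9
After byte 3 (0x62): reg=0x58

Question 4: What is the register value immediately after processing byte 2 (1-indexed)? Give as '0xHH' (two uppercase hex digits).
After byte 1 (0x3E): reg=0x49
After byte 2 (0x0B): reg=0xC9

Answer: 0xC9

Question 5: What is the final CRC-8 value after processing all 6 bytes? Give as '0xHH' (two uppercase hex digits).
After byte 1 (0x3E): reg=0x49
After byte 2 (0x0B): reg=0xC9
After byte 3 (0x62): reg=0x58
After byte 4 (0xC5): reg=0xDA
After byte 5 (0x51): reg=0xB8
After byte 6 (0x6F): reg=0x2B

Answer: 0x2B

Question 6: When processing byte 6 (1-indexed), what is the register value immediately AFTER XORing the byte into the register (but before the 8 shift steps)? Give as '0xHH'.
Register before byte 6: 0xB8
Byte 6: 0x6F
0xB8 XOR 0x6F = 0xD7

Answer: 0xD7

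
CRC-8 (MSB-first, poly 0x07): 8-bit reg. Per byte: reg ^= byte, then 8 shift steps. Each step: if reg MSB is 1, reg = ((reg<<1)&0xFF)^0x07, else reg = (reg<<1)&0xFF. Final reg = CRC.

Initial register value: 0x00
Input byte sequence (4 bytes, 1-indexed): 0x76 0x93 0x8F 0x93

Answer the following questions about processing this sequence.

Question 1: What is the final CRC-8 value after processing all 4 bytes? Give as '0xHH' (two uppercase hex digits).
Answer: 0xD7

Derivation:
After byte 1 (0x76): reg=0x45
After byte 2 (0x93): reg=0x2C
After byte 3 (0x8F): reg=0x60
After byte 4 (0x93): reg=0xD7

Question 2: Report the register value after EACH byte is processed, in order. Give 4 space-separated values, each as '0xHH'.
0x45 0x2C 0x60 0xD7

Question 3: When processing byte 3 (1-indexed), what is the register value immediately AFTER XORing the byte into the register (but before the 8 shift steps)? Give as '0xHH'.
Answer: 0xA3

Derivation:
Register before byte 3: 0x2C
Byte 3: 0x8F
0x2C XOR 0x8F = 0xA3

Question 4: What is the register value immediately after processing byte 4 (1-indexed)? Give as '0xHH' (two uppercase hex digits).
After byte 1 (0x76): reg=0x45
After byte 2 (0x93): reg=0x2C
After byte 3 (0x8F): reg=0x60
After byte 4 (0x93): reg=0xD7

Answer: 0xD7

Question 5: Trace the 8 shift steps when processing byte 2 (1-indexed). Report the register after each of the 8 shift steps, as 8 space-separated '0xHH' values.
Answer: 0xAB 0x51 0xA2 0x43 0x86 0x0B 0x16 0x2C

Derivation:
After byte 1 (0x76): reg=0x45
Register before byte 2: 0x45
After XOR with byte 0x93: 0xD6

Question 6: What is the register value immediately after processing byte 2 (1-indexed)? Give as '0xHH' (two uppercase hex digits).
Answer: 0x2C

Derivation:
After byte 1 (0x76): reg=0x45
After byte 2 (0x93): reg=0x2C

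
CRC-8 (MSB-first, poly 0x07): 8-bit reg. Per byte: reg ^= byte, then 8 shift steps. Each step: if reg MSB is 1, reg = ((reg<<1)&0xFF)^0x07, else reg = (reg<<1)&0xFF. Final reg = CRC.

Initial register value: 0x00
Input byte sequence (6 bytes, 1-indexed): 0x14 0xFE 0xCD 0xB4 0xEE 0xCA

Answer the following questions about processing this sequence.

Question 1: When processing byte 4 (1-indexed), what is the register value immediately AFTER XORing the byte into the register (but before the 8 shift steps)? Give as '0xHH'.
Register before byte 4: 0xA6
Byte 4: 0xB4
0xA6 XOR 0xB4 = 0x12

Answer: 0x12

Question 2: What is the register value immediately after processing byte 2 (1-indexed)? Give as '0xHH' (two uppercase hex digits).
After byte 1 (0x14): reg=0x6C
After byte 2 (0xFE): reg=0xF7

Answer: 0xF7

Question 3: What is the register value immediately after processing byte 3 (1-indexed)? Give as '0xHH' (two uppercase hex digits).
Answer: 0xA6

Derivation:
After byte 1 (0x14): reg=0x6C
After byte 2 (0xFE): reg=0xF7
After byte 3 (0xCD): reg=0xA6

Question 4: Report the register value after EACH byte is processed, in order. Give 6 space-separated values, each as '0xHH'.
0x6C 0xF7 0xA6 0x7E 0xF9 0x99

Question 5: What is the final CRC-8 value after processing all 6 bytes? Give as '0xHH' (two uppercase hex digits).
Answer: 0x99

Derivation:
After byte 1 (0x14): reg=0x6C
After byte 2 (0xFE): reg=0xF7
After byte 3 (0xCD): reg=0xA6
After byte 4 (0xB4): reg=0x7E
After byte 5 (0xEE): reg=0xF9
After byte 6 (0xCA): reg=0x99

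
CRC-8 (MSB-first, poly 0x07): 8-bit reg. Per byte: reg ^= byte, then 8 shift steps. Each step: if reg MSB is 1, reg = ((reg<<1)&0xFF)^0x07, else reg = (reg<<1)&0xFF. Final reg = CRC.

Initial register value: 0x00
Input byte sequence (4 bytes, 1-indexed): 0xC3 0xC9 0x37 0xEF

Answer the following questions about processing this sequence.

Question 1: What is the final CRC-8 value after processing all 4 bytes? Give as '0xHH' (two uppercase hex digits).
After byte 1 (0xC3): reg=0x47
After byte 2 (0xC9): reg=0xA3
After byte 3 (0x37): reg=0xE5
After byte 4 (0xEF): reg=0x36

Answer: 0x36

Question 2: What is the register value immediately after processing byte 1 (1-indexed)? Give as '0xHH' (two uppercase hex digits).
Answer: 0x47

Derivation:
After byte 1 (0xC3): reg=0x47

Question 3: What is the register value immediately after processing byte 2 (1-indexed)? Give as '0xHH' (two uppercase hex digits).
Answer: 0xA3

Derivation:
After byte 1 (0xC3): reg=0x47
After byte 2 (0xC9): reg=0xA3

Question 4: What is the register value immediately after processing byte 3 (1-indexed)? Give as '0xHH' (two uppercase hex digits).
After byte 1 (0xC3): reg=0x47
After byte 2 (0xC9): reg=0xA3
After byte 3 (0x37): reg=0xE5

Answer: 0xE5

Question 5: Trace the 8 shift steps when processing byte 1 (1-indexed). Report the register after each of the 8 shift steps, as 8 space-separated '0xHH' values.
Answer: 0x81 0x05 0x0A 0x14 0x28 0x50 0xA0 0x47

Derivation:
Register before byte 1: 0x00
After XOR with byte 0xC3: 0xC3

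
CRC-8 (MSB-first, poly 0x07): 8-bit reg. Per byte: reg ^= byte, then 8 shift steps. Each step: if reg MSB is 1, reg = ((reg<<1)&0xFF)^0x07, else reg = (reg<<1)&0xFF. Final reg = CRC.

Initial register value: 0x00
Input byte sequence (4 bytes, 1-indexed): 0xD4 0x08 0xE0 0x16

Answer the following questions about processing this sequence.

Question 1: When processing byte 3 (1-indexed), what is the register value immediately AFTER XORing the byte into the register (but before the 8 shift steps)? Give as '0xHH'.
Answer: 0x36

Derivation:
Register before byte 3: 0xD6
Byte 3: 0xE0
0xD6 XOR 0xE0 = 0x36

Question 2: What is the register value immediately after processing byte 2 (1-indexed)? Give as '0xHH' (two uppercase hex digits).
After byte 1 (0xD4): reg=0x22
After byte 2 (0x08): reg=0xD6

Answer: 0xD6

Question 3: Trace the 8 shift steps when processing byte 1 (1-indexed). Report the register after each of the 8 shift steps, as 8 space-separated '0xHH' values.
Answer: 0xAF 0x59 0xB2 0x63 0xC6 0x8B 0x11 0x22

Derivation:
Register before byte 1: 0x00
After XOR with byte 0xD4: 0xD4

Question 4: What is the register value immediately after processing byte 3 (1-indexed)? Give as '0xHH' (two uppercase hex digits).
Answer: 0x82

Derivation:
After byte 1 (0xD4): reg=0x22
After byte 2 (0x08): reg=0xD6
After byte 3 (0xE0): reg=0x82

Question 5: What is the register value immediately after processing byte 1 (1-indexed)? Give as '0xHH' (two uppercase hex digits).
Answer: 0x22

Derivation:
After byte 1 (0xD4): reg=0x22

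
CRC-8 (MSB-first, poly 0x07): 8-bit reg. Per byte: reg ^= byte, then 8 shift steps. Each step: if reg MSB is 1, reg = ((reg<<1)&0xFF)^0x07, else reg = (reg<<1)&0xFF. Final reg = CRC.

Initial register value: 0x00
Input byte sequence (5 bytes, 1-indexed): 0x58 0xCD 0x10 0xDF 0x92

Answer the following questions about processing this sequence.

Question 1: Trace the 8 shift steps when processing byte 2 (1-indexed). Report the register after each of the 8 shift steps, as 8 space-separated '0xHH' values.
Answer: 0x84 0x0F 0x1E 0x3C 0x78 0xF0 0xE7 0xC9

Derivation:
After byte 1 (0x58): reg=0x8F
Register before byte 2: 0x8F
After XOR with byte 0xCD: 0x42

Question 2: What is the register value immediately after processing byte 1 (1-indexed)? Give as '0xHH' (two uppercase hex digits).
Answer: 0x8F

Derivation:
After byte 1 (0x58): reg=0x8F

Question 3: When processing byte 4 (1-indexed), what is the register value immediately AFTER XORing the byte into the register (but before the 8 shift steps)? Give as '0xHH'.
Register before byte 4: 0x01
Byte 4: 0xDF
0x01 XOR 0xDF = 0xDE

Answer: 0xDE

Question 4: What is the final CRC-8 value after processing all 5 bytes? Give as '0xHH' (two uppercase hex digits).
Answer: 0x9B

Derivation:
After byte 1 (0x58): reg=0x8F
After byte 2 (0xCD): reg=0xC9
After byte 3 (0x10): reg=0x01
After byte 4 (0xDF): reg=0x14
After byte 5 (0x92): reg=0x9B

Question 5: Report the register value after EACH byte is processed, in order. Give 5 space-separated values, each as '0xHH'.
0x8F 0xC9 0x01 0x14 0x9B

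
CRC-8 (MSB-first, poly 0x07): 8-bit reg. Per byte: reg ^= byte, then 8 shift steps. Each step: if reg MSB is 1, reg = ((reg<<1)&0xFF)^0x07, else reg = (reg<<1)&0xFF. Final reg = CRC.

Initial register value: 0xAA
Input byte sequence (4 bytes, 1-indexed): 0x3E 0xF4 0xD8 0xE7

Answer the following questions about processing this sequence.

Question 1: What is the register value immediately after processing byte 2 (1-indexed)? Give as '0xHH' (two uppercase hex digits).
Answer: 0x77

Derivation:
After byte 1 (0x3E): reg=0xE5
After byte 2 (0xF4): reg=0x77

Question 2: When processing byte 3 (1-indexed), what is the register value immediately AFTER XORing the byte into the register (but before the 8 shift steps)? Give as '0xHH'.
Register before byte 3: 0x77
Byte 3: 0xD8
0x77 XOR 0xD8 = 0xAF

Answer: 0xAF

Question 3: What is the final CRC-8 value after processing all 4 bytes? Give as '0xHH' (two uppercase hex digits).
After byte 1 (0x3E): reg=0xE5
After byte 2 (0xF4): reg=0x77
After byte 3 (0xD8): reg=0x44
After byte 4 (0xE7): reg=0x60

Answer: 0x60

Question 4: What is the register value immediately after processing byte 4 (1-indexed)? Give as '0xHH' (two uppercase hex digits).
Answer: 0x60

Derivation:
After byte 1 (0x3E): reg=0xE5
After byte 2 (0xF4): reg=0x77
After byte 3 (0xD8): reg=0x44
After byte 4 (0xE7): reg=0x60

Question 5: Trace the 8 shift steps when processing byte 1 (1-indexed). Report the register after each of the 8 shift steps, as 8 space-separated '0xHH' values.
Answer: 0x2F 0x5E 0xBC 0x7F 0xFE 0xFB 0xF1 0xE5

Derivation:
Register before byte 1: 0xAA
After XOR with byte 0x3E: 0x94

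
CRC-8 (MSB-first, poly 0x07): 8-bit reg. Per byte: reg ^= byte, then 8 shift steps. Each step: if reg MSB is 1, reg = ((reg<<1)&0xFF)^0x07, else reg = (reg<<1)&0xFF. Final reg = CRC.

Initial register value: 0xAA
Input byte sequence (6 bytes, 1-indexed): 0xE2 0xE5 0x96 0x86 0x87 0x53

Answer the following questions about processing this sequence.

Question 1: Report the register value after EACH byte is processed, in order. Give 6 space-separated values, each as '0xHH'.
0xFF 0x46 0x3E 0x21 0x7B 0xD8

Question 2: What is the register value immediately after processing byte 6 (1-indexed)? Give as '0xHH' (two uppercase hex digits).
Answer: 0xD8

Derivation:
After byte 1 (0xE2): reg=0xFF
After byte 2 (0xE5): reg=0x46
After byte 3 (0x96): reg=0x3E
After byte 4 (0x86): reg=0x21
After byte 5 (0x87): reg=0x7B
After byte 6 (0x53): reg=0xD8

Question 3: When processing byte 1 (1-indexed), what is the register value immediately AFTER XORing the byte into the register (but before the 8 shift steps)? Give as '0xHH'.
Answer: 0x48

Derivation:
Register before byte 1: 0xAA
Byte 1: 0xE2
0xAA XOR 0xE2 = 0x48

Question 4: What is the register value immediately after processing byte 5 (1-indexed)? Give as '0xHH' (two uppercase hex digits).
After byte 1 (0xE2): reg=0xFF
After byte 2 (0xE5): reg=0x46
After byte 3 (0x96): reg=0x3E
After byte 4 (0x86): reg=0x21
After byte 5 (0x87): reg=0x7B

Answer: 0x7B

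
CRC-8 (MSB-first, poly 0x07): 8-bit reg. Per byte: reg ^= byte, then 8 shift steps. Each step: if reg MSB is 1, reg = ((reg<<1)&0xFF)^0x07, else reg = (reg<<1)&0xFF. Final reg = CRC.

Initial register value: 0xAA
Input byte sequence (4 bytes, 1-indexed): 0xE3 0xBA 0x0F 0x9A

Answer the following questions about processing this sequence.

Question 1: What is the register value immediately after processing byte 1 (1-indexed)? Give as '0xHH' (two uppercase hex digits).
After byte 1 (0xE3): reg=0xF8

Answer: 0xF8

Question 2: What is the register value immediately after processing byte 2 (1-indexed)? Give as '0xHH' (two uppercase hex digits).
Answer: 0xC9

Derivation:
After byte 1 (0xE3): reg=0xF8
After byte 2 (0xBA): reg=0xC9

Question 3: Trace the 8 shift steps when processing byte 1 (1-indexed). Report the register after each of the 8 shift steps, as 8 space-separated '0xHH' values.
Answer: 0x92 0x23 0x46 0x8C 0x1F 0x3E 0x7C 0xF8

Derivation:
Register before byte 1: 0xAA
After XOR with byte 0xE3: 0x49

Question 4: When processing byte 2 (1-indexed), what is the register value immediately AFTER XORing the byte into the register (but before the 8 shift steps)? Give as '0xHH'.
Register before byte 2: 0xF8
Byte 2: 0xBA
0xF8 XOR 0xBA = 0x42

Answer: 0x42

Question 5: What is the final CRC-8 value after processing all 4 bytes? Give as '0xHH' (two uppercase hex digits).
After byte 1 (0xE3): reg=0xF8
After byte 2 (0xBA): reg=0xC9
After byte 3 (0x0F): reg=0x5C
After byte 4 (0x9A): reg=0x5C

Answer: 0x5C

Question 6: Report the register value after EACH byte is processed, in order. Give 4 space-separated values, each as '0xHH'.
0xF8 0xC9 0x5C 0x5C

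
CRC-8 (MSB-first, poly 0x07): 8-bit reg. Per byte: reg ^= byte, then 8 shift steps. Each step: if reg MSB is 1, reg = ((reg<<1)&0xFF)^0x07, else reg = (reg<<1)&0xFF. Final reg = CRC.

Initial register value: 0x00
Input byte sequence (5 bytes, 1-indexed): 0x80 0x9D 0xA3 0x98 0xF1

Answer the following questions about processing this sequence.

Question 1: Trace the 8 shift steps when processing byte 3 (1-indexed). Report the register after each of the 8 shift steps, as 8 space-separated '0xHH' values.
Answer: 0x99 0x35 0x6A 0xD4 0xAF 0x59 0xB2 0x63

Derivation:
After byte 1 (0x80): reg=0x89
After byte 2 (0x9D): reg=0x6C
Register before byte 3: 0x6C
After XOR with byte 0xA3: 0xCF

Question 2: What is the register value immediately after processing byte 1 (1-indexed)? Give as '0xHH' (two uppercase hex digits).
After byte 1 (0x80): reg=0x89

Answer: 0x89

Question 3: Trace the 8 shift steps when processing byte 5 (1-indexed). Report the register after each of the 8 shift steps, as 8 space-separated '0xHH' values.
After byte 1 (0x80): reg=0x89
After byte 2 (0x9D): reg=0x6C
After byte 3 (0xA3): reg=0x63
After byte 4 (0x98): reg=0xEF
Register before byte 5: 0xEF
After XOR with byte 0xF1: 0x1E

Answer: 0x3C 0x78 0xF0 0xE7 0xC9 0x95 0x2D 0x5A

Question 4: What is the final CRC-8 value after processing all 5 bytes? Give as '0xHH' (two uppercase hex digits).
Answer: 0x5A

Derivation:
After byte 1 (0x80): reg=0x89
After byte 2 (0x9D): reg=0x6C
After byte 3 (0xA3): reg=0x63
After byte 4 (0x98): reg=0xEF
After byte 5 (0xF1): reg=0x5A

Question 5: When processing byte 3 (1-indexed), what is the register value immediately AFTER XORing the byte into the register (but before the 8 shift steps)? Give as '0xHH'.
Answer: 0xCF

Derivation:
Register before byte 3: 0x6C
Byte 3: 0xA3
0x6C XOR 0xA3 = 0xCF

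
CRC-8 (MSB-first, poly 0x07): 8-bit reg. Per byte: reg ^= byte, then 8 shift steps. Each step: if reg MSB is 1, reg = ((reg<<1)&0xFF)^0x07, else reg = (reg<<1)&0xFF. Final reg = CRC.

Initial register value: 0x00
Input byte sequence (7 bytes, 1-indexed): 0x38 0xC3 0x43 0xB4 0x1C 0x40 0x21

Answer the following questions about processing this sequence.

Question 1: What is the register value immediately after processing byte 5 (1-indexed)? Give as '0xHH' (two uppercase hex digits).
After byte 1 (0x38): reg=0xA8
After byte 2 (0xC3): reg=0x16
After byte 3 (0x43): reg=0xAC
After byte 4 (0xB4): reg=0x48
After byte 5 (0x1C): reg=0xAB

Answer: 0xAB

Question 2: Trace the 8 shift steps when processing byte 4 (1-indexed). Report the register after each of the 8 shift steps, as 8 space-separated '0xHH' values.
Answer: 0x30 0x60 0xC0 0x87 0x09 0x12 0x24 0x48

Derivation:
After byte 1 (0x38): reg=0xA8
After byte 2 (0xC3): reg=0x16
After byte 3 (0x43): reg=0xAC
Register before byte 4: 0xAC
After XOR with byte 0xB4: 0x18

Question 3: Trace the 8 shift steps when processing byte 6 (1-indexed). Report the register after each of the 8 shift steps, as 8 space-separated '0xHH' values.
After byte 1 (0x38): reg=0xA8
After byte 2 (0xC3): reg=0x16
After byte 3 (0x43): reg=0xAC
After byte 4 (0xB4): reg=0x48
After byte 5 (0x1C): reg=0xAB
Register before byte 6: 0xAB
After XOR with byte 0x40: 0xEB

Answer: 0xD1 0xA5 0x4D 0x9A 0x33 0x66 0xCC 0x9F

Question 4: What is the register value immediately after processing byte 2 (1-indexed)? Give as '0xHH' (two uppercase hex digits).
Answer: 0x16

Derivation:
After byte 1 (0x38): reg=0xA8
After byte 2 (0xC3): reg=0x16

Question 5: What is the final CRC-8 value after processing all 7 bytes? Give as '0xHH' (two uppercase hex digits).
After byte 1 (0x38): reg=0xA8
After byte 2 (0xC3): reg=0x16
After byte 3 (0x43): reg=0xAC
After byte 4 (0xB4): reg=0x48
After byte 5 (0x1C): reg=0xAB
After byte 6 (0x40): reg=0x9F
After byte 7 (0x21): reg=0x33

Answer: 0x33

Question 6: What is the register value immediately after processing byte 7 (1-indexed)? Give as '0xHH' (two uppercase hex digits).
After byte 1 (0x38): reg=0xA8
After byte 2 (0xC3): reg=0x16
After byte 3 (0x43): reg=0xAC
After byte 4 (0xB4): reg=0x48
After byte 5 (0x1C): reg=0xAB
After byte 6 (0x40): reg=0x9F
After byte 7 (0x21): reg=0x33

Answer: 0x33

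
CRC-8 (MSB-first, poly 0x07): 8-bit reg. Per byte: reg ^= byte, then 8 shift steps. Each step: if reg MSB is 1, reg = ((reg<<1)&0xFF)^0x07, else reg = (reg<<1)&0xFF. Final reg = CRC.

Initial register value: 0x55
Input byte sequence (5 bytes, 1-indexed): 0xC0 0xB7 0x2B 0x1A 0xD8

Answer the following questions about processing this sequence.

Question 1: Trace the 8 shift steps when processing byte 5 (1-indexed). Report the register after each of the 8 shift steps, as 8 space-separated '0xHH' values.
Answer: 0x86 0x0B 0x16 0x2C 0x58 0xB0 0x67 0xCE

Derivation:
After byte 1 (0xC0): reg=0xE2
After byte 2 (0xB7): reg=0xAC
After byte 3 (0x2B): reg=0x9C
After byte 4 (0x1A): reg=0x9B
Register before byte 5: 0x9B
After XOR with byte 0xD8: 0x43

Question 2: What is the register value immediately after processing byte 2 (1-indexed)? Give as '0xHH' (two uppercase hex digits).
After byte 1 (0xC0): reg=0xE2
After byte 2 (0xB7): reg=0xAC

Answer: 0xAC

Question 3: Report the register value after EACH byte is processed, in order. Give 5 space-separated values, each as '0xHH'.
0xE2 0xAC 0x9C 0x9B 0xCE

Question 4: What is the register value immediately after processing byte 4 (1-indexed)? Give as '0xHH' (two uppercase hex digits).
After byte 1 (0xC0): reg=0xE2
After byte 2 (0xB7): reg=0xAC
After byte 3 (0x2B): reg=0x9C
After byte 4 (0x1A): reg=0x9B

Answer: 0x9B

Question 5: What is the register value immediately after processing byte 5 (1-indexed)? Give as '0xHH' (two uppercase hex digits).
After byte 1 (0xC0): reg=0xE2
After byte 2 (0xB7): reg=0xAC
After byte 3 (0x2B): reg=0x9C
After byte 4 (0x1A): reg=0x9B
After byte 5 (0xD8): reg=0xCE

Answer: 0xCE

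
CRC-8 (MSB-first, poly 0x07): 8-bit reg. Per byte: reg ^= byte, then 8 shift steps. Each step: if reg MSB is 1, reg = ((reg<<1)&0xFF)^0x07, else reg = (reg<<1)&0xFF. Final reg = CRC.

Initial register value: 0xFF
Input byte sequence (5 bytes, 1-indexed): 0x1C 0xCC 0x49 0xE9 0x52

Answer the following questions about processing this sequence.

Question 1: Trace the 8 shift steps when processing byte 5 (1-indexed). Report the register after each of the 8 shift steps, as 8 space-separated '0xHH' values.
Answer: 0x18 0x30 0x60 0xC0 0x87 0x09 0x12 0x24

Derivation:
After byte 1 (0x1C): reg=0xA7
After byte 2 (0xCC): reg=0x16
After byte 3 (0x49): reg=0x9A
After byte 4 (0xE9): reg=0x5E
Register before byte 5: 0x5E
After XOR with byte 0x52: 0x0C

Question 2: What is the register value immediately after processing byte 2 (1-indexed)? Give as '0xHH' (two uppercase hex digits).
Answer: 0x16

Derivation:
After byte 1 (0x1C): reg=0xA7
After byte 2 (0xCC): reg=0x16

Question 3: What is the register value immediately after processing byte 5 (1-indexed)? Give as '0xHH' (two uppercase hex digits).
After byte 1 (0x1C): reg=0xA7
After byte 2 (0xCC): reg=0x16
After byte 3 (0x49): reg=0x9A
After byte 4 (0xE9): reg=0x5E
After byte 5 (0x52): reg=0x24

Answer: 0x24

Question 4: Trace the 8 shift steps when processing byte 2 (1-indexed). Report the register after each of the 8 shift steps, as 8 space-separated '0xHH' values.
Answer: 0xD6 0xAB 0x51 0xA2 0x43 0x86 0x0B 0x16

Derivation:
After byte 1 (0x1C): reg=0xA7
Register before byte 2: 0xA7
After XOR with byte 0xCC: 0x6B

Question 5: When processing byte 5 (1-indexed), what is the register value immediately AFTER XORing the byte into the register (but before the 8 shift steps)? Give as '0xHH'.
Register before byte 5: 0x5E
Byte 5: 0x52
0x5E XOR 0x52 = 0x0C

Answer: 0x0C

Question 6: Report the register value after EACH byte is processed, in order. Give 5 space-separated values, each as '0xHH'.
0xA7 0x16 0x9A 0x5E 0x24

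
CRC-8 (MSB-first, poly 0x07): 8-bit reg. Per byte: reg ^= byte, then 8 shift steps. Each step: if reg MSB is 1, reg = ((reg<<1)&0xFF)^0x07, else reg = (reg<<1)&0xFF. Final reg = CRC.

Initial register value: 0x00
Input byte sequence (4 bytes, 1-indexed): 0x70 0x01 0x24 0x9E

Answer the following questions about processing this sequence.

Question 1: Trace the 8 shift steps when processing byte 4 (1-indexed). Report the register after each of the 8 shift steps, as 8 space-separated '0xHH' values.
After byte 1 (0x70): reg=0x57
After byte 2 (0x01): reg=0xA5
After byte 3 (0x24): reg=0x8E
Register before byte 4: 0x8E
After XOR with byte 0x9E: 0x10

Answer: 0x20 0x40 0x80 0x07 0x0E 0x1C 0x38 0x70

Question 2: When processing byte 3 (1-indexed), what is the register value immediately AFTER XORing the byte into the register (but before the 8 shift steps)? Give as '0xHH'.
Register before byte 3: 0xA5
Byte 3: 0x24
0xA5 XOR 0x24 = 0x81

Answer: 0x81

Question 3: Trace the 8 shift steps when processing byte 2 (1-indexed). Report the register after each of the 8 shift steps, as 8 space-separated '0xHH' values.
After byte 1 (0x70): reg=0x57
Register before byte 2: 0x57
After XOR with byte 0x01: 0x56

Answer: 0xAC 0x5F 0xBE 0x7B 0xF6 0xEB 0xD1 0xA5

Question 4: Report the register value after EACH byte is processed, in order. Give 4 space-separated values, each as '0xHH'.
0x57 0xA5 0x8E 0x70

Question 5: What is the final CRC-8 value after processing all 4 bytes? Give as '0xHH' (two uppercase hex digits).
After byte 1 (0x70): reg=0x57
After byte 2 (0x01): reg=0xA5
After byte 3 (0x24): reg=0x8E
After byte 4 (0x9E): reg=0x70

Answer: 0x70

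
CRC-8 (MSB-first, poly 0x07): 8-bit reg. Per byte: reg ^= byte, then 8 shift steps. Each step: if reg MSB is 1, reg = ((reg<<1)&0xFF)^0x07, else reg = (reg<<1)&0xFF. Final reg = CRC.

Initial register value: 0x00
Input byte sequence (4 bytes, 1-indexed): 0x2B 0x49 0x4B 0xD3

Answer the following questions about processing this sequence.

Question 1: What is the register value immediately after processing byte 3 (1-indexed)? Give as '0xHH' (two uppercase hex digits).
Answer: 0xBF

Derivation:
After byte 1 (0x2B): reg=0xD1
After byte 2 (0x49): reg=0xC1
After byte 3 (0x4B): reg=0xBF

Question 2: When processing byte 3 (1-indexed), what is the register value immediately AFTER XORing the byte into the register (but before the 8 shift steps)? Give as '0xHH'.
Answer: 0x8A

Derivation:
Register before byte 3: 0xC1
Byte 3: 0x4B
0xC1 XOR 0x4B = 0x8A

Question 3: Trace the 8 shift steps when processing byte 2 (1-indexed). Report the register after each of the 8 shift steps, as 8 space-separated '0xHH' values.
After byte 1 (0x2B): reg=0xD1
Register before byte 2: 0xD1
After XOR with byte 0x49: 0x98

Answer: 0x37 0x6E 0xDC 0xBF 0x79 0xF2 0xE3 0xC1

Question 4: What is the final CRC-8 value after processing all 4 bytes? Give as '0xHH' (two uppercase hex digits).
After byte 1 (0x2B): reg=0xD1
After byte 2 (0x49): reg=0xC1
After byte 3 (0x4B): reg=0xBF
After byte 4 (0xD3): reg=0x03

Answer: 0x03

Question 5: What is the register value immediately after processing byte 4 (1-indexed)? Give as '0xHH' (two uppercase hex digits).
After byte 1 (0x2B): reg=0xD1
After byte 2 (0x49): reg=0xC1
After byte 3 (0x4B): reg=0xBF
After byte 4 (0xD3): reg=0x03

Answer: 0x03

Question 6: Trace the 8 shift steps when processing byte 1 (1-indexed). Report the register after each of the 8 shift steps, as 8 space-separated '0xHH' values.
Register before byte 1: 0x00
After XOR with byte 0x2B: 0x2B

Answer: 0x56 0xAC 0x5F 0xBE 0x7B 0xF6 0xEB 0xD1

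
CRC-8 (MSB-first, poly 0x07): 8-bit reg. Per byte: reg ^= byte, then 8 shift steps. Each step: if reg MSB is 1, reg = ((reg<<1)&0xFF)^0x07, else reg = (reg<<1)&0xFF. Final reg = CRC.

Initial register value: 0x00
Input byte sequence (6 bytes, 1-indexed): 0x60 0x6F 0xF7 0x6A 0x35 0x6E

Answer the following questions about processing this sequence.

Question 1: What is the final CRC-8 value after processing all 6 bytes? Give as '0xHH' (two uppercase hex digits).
Answer: 0x47

Derivation:
After byte 1 (0x60): reg=0x27
After byte 2 (0x6F): reg=0xFF
After byte 3 (0xF7): reg=0x38
After byte 4 (0x6A): reg=0xB9
After byte 5 (0x35): reg=0xAD
After byte 6 (0x6E): reg=0x47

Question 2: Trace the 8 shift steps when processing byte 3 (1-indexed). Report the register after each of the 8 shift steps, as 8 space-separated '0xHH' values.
Answer: 0x10 0x20 0x40 0x80 0x07 0x0E 0x1C 0x38

Derivation:
After byte 1 (0x60): reg=0x27
After byte 2 (0x6F): reg=0xFF
Register before byte 3: 0xFF
After XOR with byte 0xF7: 0x08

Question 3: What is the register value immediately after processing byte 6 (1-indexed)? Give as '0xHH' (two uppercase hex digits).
After byte 1 (0x60): reg=0x27
After byte 2 (0x6F): reg=0xFF
After byte 3 (0xF7): reg=0x38
After byte 4 (0x6A): reg=0xB9
After byte 5 (0x35): reg=0xAD
After byte 6 (0x6E): reg=0x47

Answer: 0x47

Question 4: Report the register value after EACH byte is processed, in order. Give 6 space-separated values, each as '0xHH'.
0x27 0xFF 0x38 0xB9 0xAD 0x47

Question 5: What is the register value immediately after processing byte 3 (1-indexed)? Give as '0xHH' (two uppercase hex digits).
After byte 1 (0x60): reg=0x27
After byte 2 (0x6F): reg=0xFF
After byte 3 (0xF7): reg=0x38

Answer: 0x38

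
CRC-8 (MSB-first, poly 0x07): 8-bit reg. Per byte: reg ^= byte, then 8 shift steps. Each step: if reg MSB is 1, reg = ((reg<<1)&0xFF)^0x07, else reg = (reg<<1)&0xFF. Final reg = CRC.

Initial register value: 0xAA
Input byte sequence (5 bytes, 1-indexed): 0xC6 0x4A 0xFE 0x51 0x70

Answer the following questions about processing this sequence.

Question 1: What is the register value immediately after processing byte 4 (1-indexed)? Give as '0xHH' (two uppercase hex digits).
Answer: 0xCE

Derivation:
After byte 1 (0xC6): reg=0x03
After byte 2 (0x4A): reg=0xF8
After byte 3 (0xFE): reg=0x12
After byte 4 (0x51): reg=0xCE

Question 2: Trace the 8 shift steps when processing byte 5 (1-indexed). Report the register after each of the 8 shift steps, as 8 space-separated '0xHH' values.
After byte 1 (0xC6): reg=0x03
After byte 2 (0x4A): reg=0xF8
After byte 3 (0xFE): reg=0x12
After byte 4 (0x51): reg=0xCE
Register before byte 5: 0xCE
After XOR with byte 0x70: 0xBE

Answer: 0x7B 0xF6 0xEB 0xD1 0xA5 0x4D 0x9A 0x33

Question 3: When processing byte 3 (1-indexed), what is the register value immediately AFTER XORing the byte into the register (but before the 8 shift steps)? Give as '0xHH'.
Register before byte 3: 0xF8
Byte 3: 0xFE
0xF8 XOR 0xFE = 0x06

Answer: 0x06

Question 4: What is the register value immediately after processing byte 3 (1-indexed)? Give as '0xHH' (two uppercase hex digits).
After byte 1 (0xC6): reg=0x03
After byte 2 (0x4A): reg=0xF8
After byte 3 (0xFE): reg=0x12

Answer: 0x12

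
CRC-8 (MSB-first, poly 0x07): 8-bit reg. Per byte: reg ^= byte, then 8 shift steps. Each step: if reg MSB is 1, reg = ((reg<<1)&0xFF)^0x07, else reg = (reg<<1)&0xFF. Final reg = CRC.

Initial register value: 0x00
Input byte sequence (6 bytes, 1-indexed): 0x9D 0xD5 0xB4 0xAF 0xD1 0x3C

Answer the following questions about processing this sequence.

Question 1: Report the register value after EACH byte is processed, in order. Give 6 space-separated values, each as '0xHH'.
0xDA 0x2D 0xC6 0x18 0x71 0xE4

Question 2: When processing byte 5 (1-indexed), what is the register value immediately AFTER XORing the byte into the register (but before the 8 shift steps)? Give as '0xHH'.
Register before byte 5: 0x18
Byte 5: 0xD1
0x18 XOR 0xD1 = 0xC9

Answer: 0xC9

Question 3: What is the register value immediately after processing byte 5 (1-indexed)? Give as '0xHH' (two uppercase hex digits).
Answer: 0x71

Derivation:
After byte 1 (0x9D): reg=0xDA
After byte 2 (0xD5): reg=0x2D
After byte 3 (0xB4): reg=0xC6
After byte 4 (0xAF): reg=0x18
After byte 5 (0xD1): reg=0x71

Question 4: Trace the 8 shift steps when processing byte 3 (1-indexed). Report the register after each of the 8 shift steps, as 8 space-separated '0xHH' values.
After byte 1 (0x9D): reg=0xDA
After byte 2 (0xD5): reg=0x2D
Register before byte 3: 0x2D
After XOR with byte 0xB4: 0x99

Answer: 0x35 0x6A 0xD4 0xAF 0x59 0xB2 0x63 0xC6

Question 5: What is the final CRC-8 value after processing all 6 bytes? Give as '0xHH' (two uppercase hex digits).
Answer: 0xE4

Derivation:
After byte 1 (0x9D): reg=0xDA
After byte 2 (0xD5): reg=0x2D
After byte 3 (0xB4): reg=0xC6
After byte 4 (0xAF): reg=0x18
After byte 5 (0xD1): reg=0x71
After byte 6 (0x3C): reg=0xE4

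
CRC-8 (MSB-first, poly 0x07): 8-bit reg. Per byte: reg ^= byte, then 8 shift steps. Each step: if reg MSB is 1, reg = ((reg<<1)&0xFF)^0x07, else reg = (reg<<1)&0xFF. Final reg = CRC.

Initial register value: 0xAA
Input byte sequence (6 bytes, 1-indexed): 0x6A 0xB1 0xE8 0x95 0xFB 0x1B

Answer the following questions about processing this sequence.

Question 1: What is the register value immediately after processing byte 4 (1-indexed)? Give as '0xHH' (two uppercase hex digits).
After byte 1 (0x6A): reg=0x4E
After byte 2 (0xB1): reg=0xF3
After byte 3 (0xE8): reg=0x41
After byte 4 (0x95): reg=0x22

Answer: 0x22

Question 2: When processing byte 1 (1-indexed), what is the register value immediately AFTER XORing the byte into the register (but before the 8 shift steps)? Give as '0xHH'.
Register before byte 1: 0xAA
Byte 1: 0x6A
0xAA XOR 0x6A = 0xC0

Answer: 0xC0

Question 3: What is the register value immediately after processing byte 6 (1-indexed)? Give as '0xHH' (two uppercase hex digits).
After byte 1 (0x6A): reg=0x4E
After byte 2 (0xB1): reg=0xF3
After byte 3 (0xE8): reg=0x41
After byte 4 (0x95): reg=0x22
After byte 5 (0xFB): reg=0x01
After byte 6 (0x1B): reg=0x46

Answer: 0x46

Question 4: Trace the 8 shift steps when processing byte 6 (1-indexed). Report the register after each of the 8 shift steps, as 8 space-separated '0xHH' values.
Answer: 0x34 0x68 0xD0 0xA7 0x49 0x92 0x23 0x46

Derivation:
After byte 1 (0x6A): reg=0x4E
After byte 2 (0xB1): reg=0xF3
After byte 3 (0xE8): reg=0x41
After byte 4 (0x95): reg=0x22
After byte 5 (0xFB): reg=0x01
Register before byte 6: 0x01
After XOR with byte 0x1B: 0x1A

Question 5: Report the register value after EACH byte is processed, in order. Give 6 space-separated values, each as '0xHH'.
0x4E 0xF3 0x41 0x22 0x01 0x46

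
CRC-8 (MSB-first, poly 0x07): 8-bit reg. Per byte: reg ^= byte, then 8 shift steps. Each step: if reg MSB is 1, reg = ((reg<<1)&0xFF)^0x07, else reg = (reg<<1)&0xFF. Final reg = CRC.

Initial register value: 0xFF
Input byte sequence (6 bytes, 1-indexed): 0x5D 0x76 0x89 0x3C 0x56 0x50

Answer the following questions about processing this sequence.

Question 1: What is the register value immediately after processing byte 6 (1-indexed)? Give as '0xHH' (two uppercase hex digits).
Answer: 0x19

Derivation:
After byte 1 (0x5D): reg=0x67
After byte 2 (0x76): reg=0x77
After byte 3 (0x89): reg=0xF4
After byte 4 (0x3C): reg=0x76
After byte 5 (0x56): reg=0xE0
After byte 6 (0x50): reg=0x19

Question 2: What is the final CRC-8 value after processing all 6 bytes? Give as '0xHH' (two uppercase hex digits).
Answer: 0x19

Derivation:
After byte 1 (0x5D): reg=0x67
After byte 2 (0x76): reg=0x77
After byte 3 (0x89): reg=0xF4
After byte 4 (0x3C): reg=0x76
After byte 5 (0x56): reg=0xE0
After byte 6 (0x50): reg=0x19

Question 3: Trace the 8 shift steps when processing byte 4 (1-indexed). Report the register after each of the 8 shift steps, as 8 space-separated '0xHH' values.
After byte 1 (0x5D): reg=0x67
After byte 2 (0x76): reg=0x77
After byte 3 (0x89): reg=0xF4
Register before byte 4: 0xF4
After XOR with byte 0x3C: 0xC8

Answer: 0x97 0x29 0x52 0xA4 0x4F 0x9E 0x3B 0x76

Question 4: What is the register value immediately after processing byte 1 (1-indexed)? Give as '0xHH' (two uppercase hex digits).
Answer: 0x67

Derivation:
After byte 1 (0x5D): reg=0x67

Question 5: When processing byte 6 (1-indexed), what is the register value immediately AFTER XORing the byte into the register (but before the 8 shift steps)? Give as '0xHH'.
Register before byte 6: 0xE0
Byte 6: 0x50
0xE0 XOR 0x50 = 0xB0

Answer: 0xB0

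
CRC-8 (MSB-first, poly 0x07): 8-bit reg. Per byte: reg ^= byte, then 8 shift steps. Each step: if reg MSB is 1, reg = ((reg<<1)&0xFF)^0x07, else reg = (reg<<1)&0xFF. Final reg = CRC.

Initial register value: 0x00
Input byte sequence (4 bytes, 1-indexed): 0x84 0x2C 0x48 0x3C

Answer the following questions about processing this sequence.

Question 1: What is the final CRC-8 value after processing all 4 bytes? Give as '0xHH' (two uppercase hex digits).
Answer: 0x97

Derivation:
After byte 1 (0x84): reg=0x95
After byte 2 (0x2C): reg=0x26
After byte 3 (0x48): reg=0x0D
After byte 4 (0x3C): reg=0x97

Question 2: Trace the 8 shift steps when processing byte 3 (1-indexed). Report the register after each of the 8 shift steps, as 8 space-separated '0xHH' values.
After byte 1 (0x84): reg=0x95
After byte 2 (0x2C): reg=0x26
Register before byte 3: 0x26
After XOR with byte 0x48: 0x6E

Answer: 0xDC 0xBF 0x79 0xF2 0xE3 0xC1 0x85 0x0D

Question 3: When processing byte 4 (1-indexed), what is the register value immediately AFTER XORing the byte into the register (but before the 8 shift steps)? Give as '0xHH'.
Register before byte 4: 0x0D
Byte 4: 0x3C
0x0D XOR 0x3C = 0x31

Answer: 0x31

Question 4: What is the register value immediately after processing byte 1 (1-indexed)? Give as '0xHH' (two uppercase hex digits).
After byte 1 (0x84): reg=0x95

Answer: 0x95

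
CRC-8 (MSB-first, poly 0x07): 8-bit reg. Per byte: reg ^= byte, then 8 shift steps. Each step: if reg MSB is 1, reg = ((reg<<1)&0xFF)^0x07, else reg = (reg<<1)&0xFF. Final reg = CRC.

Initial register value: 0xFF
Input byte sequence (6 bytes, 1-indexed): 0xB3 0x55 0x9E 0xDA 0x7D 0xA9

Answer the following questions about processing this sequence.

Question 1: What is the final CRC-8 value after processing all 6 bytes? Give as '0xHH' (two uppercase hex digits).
Answer: 0xAD

Derivation:
After byte 1 (0xB3): reg=0xE3
After byte 2 (0x55): reg=0x0B
After byte 3 (0x9E): reg=0xE2
After byte 4 (0xDA): reg=0xA8
After byte 5 (0x7D): reg=0x25
After byte 6 (0xA9): reg=0xAD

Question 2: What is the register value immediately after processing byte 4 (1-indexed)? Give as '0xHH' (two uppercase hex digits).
After byte 1 (0xB3): reg=0xE3
After byte 2 (0x55): reg=0x0B
After byte 3 (0x9E): reg=0xE2
After byte 4 (0xDA): reg=0xA8

Answer: 0xA8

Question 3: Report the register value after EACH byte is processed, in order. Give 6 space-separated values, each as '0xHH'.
0xE3 0x0B 0xE2 0xA8 0x25 0xAD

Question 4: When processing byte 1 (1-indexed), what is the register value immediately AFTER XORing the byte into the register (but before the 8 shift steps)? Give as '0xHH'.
Register before byte 1: 0xFF
Byte 1: 0xB3
0xFF XOR 0xB3 = 0x4C

Answer: 0x4C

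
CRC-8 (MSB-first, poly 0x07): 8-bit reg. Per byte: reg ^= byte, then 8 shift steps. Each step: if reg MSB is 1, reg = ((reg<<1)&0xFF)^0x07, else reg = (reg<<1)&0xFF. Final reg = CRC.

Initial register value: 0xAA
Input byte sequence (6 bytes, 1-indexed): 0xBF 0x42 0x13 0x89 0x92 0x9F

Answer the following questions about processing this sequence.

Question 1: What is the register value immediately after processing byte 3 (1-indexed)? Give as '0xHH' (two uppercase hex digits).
Answer: 0x6A

Derivation:
After byte 1 (0xBF): reg=0x6B
After byte 2 (0x42): reg=0xDF
After byte 3 (0x13): reg=0x6A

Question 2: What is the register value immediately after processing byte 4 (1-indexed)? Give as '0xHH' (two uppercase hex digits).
After byte 1 (0xBF): reg=0x6B
After byte 2 (0x42): reg=0xDF
After byte 3 (0x13): reg=0x6A
After byte 4 (0x89): reg=0xA7

Answer: 0xA7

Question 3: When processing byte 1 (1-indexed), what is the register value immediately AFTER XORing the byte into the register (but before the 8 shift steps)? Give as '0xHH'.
Register before byte 1: 0xAA
Byte 1: 0xBF
0xAA XOR 0xBF = 0x15

Answer: 0x15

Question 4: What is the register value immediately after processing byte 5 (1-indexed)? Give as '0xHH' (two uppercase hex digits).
After byte 1 (0xBF): reg=0x6B
After byte 2 (0x42): reg=0xDF
After byte 3 (0x13): reg=0x6A
After byte 4 (0x89): reg=0xA7
After byte 5 (0x92): reg=0x8B

Answer: 0x8B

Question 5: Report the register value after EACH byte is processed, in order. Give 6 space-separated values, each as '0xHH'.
0x6B 0xDF 0x6A 0xA7 0x8B 0x6C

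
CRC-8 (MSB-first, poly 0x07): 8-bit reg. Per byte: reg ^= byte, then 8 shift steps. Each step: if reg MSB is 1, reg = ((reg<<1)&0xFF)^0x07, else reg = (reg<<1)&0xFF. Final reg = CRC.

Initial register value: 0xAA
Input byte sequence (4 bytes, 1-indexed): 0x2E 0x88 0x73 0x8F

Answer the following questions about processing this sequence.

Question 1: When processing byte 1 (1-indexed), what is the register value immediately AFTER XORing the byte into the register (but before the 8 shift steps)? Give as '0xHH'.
Answer: 0x84

Derivation:
Register before byte 1: 0xAA
Byte 1: 0x2E
0xAA XOR 0x2E = 0x84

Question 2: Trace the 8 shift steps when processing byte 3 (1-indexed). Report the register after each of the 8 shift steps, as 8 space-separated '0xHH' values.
After byte 1 (0x2E): reg=0x95
After byte 2 (0x88): reg=0x53
Register before byte 3: 0x53
After XOR with byte 0x73: 0x20

Answer: 0x40 0x80 0x07 0x0E 0x1C 0x38 0x70 0xE0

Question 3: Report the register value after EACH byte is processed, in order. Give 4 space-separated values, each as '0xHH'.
0x95 0x53 0xE0 0x0A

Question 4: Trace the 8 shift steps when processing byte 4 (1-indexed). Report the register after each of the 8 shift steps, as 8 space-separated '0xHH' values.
After byte 1 (0x2E): reg=0x95
After byte 2 (0x88): reg=0x53
After byte 3 (0x73): reg=0xE0
Register before byte 4: 0xE0
After XOR with byte 0x8F: 0x6F

Answer: 0xDE 0xBB 0x71 0xE2 0xC3 0x81 0x05 0x0A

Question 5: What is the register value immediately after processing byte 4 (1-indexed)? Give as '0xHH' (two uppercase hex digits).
Answer: 0x0A

Derivation:
After byte 1 (0x2E): reg=0x95
After byte 2 (0x88): reg=0x53
After byte 3 (0x73): reg=0xE0
After byte 4 (0x8F): reg=0x0A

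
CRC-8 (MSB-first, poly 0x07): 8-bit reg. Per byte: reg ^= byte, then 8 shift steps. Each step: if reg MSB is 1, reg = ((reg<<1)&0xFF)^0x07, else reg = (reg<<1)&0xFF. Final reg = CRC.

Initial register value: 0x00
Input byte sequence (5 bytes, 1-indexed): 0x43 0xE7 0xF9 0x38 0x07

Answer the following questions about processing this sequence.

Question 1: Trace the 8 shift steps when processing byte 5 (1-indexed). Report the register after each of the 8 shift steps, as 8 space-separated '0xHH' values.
After byte 1 (0x43): reg=0xCE
After byte 2 (0xE7): reg=0xDF
After byte 3 (0xF9): reg=0xF2
After byte 4 (0x38): reg=0x78
Register before byte 5: 0x78
After XOR with byte 0x07: 0x7F

Answer: 0xFE 0xFB 0xF1 0xE5 0xCD 0x9D 0x3D 0x7A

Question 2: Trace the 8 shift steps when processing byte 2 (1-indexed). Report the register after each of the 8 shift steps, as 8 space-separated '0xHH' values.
Answer: 0x52 0xA4 0x4F 0x9E 0x3B 0x76 0xEC 0xDF

Derivation:
After byte 1 (0x43): reg=0xCE
Register before byte 2: 0xCE
After XOR with byte 0xE7: 0x29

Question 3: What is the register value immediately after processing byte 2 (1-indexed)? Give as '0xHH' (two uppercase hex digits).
Answer: 0xDF

Derivation:
After byte 1 (0x43): reg=0xCE
After byte 2 (0xE7): reg=0xDF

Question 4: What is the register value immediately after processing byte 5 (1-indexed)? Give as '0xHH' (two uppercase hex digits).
Answer: 0x7A

Derivation:
After byte 1 (0x43): reg=0xCE
After byte 2 (0xE7): reg=0xDF
After byte 3 (0xF9): reg=0xF2
After byte 4 (0x38): reg=0x78
After byte 5 (0x07): reg=0x7A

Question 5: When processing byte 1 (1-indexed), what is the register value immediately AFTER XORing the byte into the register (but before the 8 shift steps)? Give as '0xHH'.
Answer: 0x43

Derivation:
Register before byte 1: 0x00
Byte 1: 0x43
0x00 XOR 0x43 = 0x43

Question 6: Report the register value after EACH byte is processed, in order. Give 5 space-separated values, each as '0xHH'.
0xCE 0xDF 0xF2 0x78 0x7A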